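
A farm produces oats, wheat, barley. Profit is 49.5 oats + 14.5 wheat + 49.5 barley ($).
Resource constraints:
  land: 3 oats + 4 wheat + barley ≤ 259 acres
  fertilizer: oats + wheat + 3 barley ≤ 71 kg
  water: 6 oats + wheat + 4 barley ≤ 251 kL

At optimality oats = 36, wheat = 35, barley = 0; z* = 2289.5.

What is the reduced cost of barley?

-1

Check each constraint at x*: land 248/259 (slack 11); fertilizer 71/71 (tight); water 251/251 (tight).
Slack constraints have shadow price 0 (complementary slackness).
The binding rows give the dual system: 1·y_fertilizer + 6·y_water = 49.5 and 1·y_fertilizer + 1·y_water = 14.5.
Solving: y_fertilizer = 7.5, y_water = 7.
Reduced cost of barley: c₃ − yᵀa₃ = 49.5 − (7.5·3 + 7·4) = 49.5 − 50.5 = -1.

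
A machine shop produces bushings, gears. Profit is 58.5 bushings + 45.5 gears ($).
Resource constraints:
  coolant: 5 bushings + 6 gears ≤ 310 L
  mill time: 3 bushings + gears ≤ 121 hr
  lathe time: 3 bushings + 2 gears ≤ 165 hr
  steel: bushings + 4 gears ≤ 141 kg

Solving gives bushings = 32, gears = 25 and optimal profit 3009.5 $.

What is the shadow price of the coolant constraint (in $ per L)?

6

Binding: coolant and mill time. Non-binding: lathe time (19 unused), steel (9 unused).
Slack constraints have shadow price 0 (complementary slackness).
Dual feasibility on the basic columns requires 5·y_coolant + 3·y_mill time = 58.5, 6·y_coolant + 1·y_mill time = 45.5.
Solving: y_coolant = 6, y_mill time = 9.5.
Shadow price of coolant = 6.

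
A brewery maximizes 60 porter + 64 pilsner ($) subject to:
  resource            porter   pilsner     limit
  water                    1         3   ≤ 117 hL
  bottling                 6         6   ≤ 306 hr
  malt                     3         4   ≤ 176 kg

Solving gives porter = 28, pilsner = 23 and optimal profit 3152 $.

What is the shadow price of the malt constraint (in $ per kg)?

Check each constraint at x*: water 97/117 (slack 20); bottling 306/306 (tight); malt 176/176 (tight).
Since water is not tight, its dual is 0.
Dual feasibility on the basic columns requires 6·y_bottling + 3·y_malt = 60, 6·y_bottling + 4·y_malt = 64.
Solving: y_bottling = 8, y_malt = 4.
Shadow price of malt = 4.

4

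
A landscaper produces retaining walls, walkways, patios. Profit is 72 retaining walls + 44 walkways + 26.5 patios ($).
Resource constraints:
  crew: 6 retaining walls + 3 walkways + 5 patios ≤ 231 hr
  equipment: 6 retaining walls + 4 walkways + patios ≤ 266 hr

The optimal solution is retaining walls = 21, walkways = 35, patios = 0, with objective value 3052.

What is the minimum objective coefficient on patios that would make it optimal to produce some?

At the optimum: crew uses 231 of 231 (binding); equipment uses 266 of 266 (binding).
The binding rows give the dual system: 6·y_crew + 6·y_equipment = 72 and 3·y_crew + 4·y_equipment = 44.
This yields shadow prices y_crew = 4, y_equipment = 8.
patios enters the basis when its profit ≥ yᵀa₃ = 4·5 + 8·1 = 28.

28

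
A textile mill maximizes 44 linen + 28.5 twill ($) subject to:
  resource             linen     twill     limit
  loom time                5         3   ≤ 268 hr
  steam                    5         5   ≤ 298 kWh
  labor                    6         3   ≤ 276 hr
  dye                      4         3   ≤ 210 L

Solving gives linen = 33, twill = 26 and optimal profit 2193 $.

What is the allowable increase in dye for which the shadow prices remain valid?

1.2

Binding constraints: labor, dye. The basis is B = [[6,3],[4,3]] with det 6.
Per unit increase in dye, x* moves by d = (-0.5, 1).
The basis stays optimal until steam becomes binding; allowable increase = 1.2 L.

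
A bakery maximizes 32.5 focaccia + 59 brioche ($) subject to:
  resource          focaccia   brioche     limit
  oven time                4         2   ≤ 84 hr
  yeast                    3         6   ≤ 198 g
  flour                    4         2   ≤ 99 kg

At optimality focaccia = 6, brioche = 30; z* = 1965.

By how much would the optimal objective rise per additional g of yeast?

Binding: oven time and yeast. Non-binding: flour (15 unused).
By complementary slackness, y = 0 for the non-binding constraint.
Dual feasibility on the basic columns requires 4·y_oven time + 3·y_yeast = 32.5, 2·y_oven time + 6·y_yeast = 59.
This yields shadow prices y_oven time = 1, y_yeast = 9.5.
Shadow price of yeast = 9.5.

9.5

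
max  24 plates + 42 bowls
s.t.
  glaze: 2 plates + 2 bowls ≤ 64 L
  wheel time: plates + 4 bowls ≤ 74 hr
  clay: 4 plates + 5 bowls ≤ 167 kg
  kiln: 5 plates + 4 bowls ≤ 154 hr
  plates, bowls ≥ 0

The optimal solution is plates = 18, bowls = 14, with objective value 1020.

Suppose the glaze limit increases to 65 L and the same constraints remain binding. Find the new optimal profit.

Binding: glaze and wheel time. Non-binding: clay (25 unused), kiln (8 unused).
Slack constraints have shadow price 0 (complementary slackness).
From A_Bᵀ y = c: 2·y_glaze + 1·y_wheel time = 24; 2·y_glaze + 4·y_wheel time = 42.
Solving: y_glaze = 9, y_wheel time = 6.
Δz = y_glaze·Δb = 9 × (1) = 9, so new z* = 1020 + 9 = 1029.

1029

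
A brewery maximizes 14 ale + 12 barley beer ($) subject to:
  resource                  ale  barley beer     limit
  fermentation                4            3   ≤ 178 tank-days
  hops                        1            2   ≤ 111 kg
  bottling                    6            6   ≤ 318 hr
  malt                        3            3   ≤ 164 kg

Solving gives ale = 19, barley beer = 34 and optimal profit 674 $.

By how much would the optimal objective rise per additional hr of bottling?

1

Check each constraint at x*: fermentation 178/178 (tight); hops 87/111 (slack 24); bottling 318/318 (tight); malt 159/164 (slack 5).
Since hops, malt are not tight, their duals are 0.
The binding rows give the dual system: 4·y_fermentation + 6·y_bottling = 14 and 3·y_fermentation + 6·y_bottling = 12.
This yields shadow prices y_fermentation = 2, y_bottling = 1.
Shadow price of bottling = 1.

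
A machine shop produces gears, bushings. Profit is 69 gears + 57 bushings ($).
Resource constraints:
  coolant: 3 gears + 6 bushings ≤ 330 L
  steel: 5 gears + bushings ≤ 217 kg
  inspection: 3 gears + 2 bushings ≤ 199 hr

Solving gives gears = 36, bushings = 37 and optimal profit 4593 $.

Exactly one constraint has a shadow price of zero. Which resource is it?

inspection

coolant: 330/330 (binding)
steel: 217/217 (binding)
inspection: 182/199 (slack 17)
By complementary slackness, a constraint with positive slack has shadow price 0 → inspection.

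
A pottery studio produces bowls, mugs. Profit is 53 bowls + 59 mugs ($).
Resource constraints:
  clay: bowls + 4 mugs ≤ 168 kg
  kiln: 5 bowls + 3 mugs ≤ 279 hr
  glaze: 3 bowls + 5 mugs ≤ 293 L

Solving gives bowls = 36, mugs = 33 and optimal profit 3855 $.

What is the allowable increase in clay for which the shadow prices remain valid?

21.25

Binding constraints: clay, kiln. The basis is B = [[1,4],[5,3]] with det -17.
Per unit increase in clay, x* moves by d = (-0.1765, 0.2941).
The basis stays optimal until glaze becomes binding; allowable increase = 21.25 kg.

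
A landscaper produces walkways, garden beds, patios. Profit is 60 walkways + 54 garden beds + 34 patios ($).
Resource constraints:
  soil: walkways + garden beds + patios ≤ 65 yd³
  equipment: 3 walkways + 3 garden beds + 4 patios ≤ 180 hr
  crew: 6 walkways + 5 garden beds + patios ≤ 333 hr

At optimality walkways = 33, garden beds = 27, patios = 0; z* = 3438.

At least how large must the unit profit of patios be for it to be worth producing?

38

At the optimum: soil uses 60 of 65 (slack = 5); equipment uses 180 of 180 (binding); crew uses 333 of 333 (binding).
Since soil is not tight, its dual is 0.
The binding rows give the dual system: 3·y_equipment + 6·y_crew = 60 and 3·y_equipment + 5·y_crew = 54.
This yields shadow prices y_equipment = 8, y_crew = 6.
patios enters the basis when its profit ≥ yᵀa₃ = 8·4 + 6·1 = 38.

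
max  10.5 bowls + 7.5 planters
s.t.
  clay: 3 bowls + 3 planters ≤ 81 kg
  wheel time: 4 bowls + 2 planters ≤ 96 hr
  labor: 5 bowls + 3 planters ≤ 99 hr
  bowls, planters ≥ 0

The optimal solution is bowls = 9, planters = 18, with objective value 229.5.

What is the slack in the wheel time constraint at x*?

24

wheel time used = 4·9 + 2·18 = 72; slack = 96 − 72 = 24.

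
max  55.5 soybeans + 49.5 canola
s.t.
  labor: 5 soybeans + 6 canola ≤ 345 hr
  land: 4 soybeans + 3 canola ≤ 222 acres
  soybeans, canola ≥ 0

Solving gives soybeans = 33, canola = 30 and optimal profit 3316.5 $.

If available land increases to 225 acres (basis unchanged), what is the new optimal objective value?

3345

Both labor and land are binding at x*.
Dual feasibility on the basic columns requires 5·y_labor + 4·y_land = 55.5, 6·y_labor + 3·y_land = 49.5.
Solving: y_labor = 3.5, y_land = 9.5.
Δz = y_land·Δb = 9.5 × (3) = 28.5, so new z* = 3316.5 + 28.5 = 3345.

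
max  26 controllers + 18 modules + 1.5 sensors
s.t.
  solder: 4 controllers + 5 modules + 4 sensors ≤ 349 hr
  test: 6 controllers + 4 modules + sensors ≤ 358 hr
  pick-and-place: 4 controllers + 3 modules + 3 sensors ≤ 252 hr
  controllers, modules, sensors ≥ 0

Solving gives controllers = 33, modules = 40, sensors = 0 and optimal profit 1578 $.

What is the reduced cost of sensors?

Check each constraint at x*: solder 332/349 (slack 17); test 358/358 (tight); pick-and-place 252/252 (tight).
By complementary slackness, y = 0 for the non-binding constraint.
From A_Bᵀ y = c: 6·y_test + 4·y_pick-and-place = 26; 4·y_test + 3·y_pick-and-place = 18.
This yields shadow prices y_test = 3, y_pick-and-place = 2.
Reduced cost of sensors: c₃ − yᵀa₃ = 1.5 − (3·1 + 2·3) = 1.5 − 9 = -7.5.

-7.5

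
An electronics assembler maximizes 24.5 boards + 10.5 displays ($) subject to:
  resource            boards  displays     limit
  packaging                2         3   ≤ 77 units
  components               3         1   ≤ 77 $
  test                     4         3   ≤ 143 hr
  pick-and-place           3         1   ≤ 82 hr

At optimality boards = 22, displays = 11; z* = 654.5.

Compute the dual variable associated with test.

Check each constraint at x*: packaging 77/77 (tight); components 77/77 (tight); test 121/143 (slack 22); pick-and-place 77/82 (slack 5).
By complementary slackness, y = 0 for the non-binding constraints.
From A_Bᵀ y = c: 2·y_packaging + 3·y_components = 24.5; 3·y_packaging + 1·y_components = 10.5.
Solving: y_packaging = 1, y_components = 7.5.
Shadow price of test = 0.

0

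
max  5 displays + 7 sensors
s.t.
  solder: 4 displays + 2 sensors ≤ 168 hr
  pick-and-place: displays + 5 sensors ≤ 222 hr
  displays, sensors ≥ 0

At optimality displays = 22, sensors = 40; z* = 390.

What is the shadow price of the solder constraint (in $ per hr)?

Check each constraint at x*: solder 168/168 (tight); pick-and-place 222/222 (tight).
The binding rows give the dual system: 4·y_solder + 1·y_pick-and-place = 5 and 2·y_solder + 5·y_pick-and-place = 7.
Solving: y_solder = 1, y_pick-and-place = 1.
Shadow price of solder = 1.

1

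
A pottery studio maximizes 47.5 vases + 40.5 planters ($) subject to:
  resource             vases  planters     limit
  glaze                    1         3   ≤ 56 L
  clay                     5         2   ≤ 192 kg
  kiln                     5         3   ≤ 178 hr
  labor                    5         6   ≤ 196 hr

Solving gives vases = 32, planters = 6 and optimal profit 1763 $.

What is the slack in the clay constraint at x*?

20

clay used = 5·32 + 2·6 = 172; slack = 192 − 172 = 20.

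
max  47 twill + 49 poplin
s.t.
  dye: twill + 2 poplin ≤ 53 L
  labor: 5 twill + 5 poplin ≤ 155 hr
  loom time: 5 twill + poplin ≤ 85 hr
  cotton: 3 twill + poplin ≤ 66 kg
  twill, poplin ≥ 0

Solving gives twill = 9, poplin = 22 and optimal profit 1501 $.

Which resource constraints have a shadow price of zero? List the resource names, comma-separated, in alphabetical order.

dye: 53/53 (binding)
labor: 155/155 (binding)
loom time: 67/85 (slack 18)
cotton: 49/66 (slack 17)
By complementary slackness, a constraint with positive slack has shadow price 0 → cotton, loom time.

cotton, loom time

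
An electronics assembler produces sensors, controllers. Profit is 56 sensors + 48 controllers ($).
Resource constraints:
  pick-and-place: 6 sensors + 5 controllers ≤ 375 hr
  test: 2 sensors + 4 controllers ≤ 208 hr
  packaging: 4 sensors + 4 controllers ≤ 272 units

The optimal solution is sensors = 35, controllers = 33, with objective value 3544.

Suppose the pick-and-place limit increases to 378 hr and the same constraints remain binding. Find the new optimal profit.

3568

Binding: pick-and-place and packaging. Non-binding: test (6 unused).
Since test is not tight, its dual is 0.
Dual feasibility on the basic columns requires 6·y_pick-and-place + 4·y_packaging = 56, 5·y_pick-and-place + 4·y_packaging = 48.
→ y_pick-and-place = 8 and y_packaging = 2.
Δz = y_pick-and-place·Δb = 8 × (3) = 24, so new z* = 3544 + 24 = 3568.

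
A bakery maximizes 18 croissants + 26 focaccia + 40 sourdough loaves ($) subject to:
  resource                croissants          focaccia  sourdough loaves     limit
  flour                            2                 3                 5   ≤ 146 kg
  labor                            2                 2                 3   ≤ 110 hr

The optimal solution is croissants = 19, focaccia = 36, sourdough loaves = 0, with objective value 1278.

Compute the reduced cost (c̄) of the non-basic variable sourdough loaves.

-3

At the optimum: flour uses 146 of 146 (binding); labor uses 110 of 110 (binding).
The binding rows give the dual system: 2·y_flour + 2·y_labor = 18 and 3·y_flour + 2·y_labor = 26.
Solving: y_flour = 8, y_labor = 1.
Reduced cost of sourdough loaves: c₃ − yᵀa₃ = 40 − (8·5 + 1·3) = 40 − 43 = -3.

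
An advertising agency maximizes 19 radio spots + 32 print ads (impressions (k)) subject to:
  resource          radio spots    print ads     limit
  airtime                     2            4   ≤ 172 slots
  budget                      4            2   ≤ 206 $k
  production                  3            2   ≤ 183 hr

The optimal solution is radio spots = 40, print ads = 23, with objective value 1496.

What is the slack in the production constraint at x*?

production used = 3·40 + 2·23 = 166; slack = 183 − 166 = 17.

17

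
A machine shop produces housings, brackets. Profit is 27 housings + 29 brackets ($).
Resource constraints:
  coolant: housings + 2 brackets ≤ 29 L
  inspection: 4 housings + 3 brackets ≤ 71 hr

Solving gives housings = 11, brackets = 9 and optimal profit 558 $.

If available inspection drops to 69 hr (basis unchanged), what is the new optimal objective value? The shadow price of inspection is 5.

548

Δb = -2, so new z* = 558 + (5)·(-2) = 558 − 10 = 548.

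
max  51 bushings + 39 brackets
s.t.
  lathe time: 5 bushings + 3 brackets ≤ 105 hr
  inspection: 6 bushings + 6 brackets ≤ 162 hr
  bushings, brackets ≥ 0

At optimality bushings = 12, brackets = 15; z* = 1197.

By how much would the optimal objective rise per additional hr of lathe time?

Both lathe time and inspection are binding at x*.
From A_Bᵀ y = c: 5·y_lathe time + 6·y_inspection = 51; 3·y_lathe time + 6·y_inspection = 39.
→ y_lathe time = 6 and y_inspection = 3.5.
Shadow price of lathe time = 6.

6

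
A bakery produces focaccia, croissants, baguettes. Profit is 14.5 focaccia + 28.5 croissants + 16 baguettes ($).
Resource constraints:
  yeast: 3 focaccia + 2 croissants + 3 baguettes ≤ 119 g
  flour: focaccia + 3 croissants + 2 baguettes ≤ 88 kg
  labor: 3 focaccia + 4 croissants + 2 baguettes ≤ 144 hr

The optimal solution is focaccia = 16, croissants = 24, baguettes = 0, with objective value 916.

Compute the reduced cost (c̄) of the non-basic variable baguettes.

-1

At the optimum: yeast uses 96 of 119 (slack = 23); flour uses 88 of 88 (binding); labor uses 144 of 144 (binding).
Since yeast is not tight, its dual is 0.
The binding rows give the dual system: 1·y_flour + 3·y_labor = 14.5 and 3·y_flour + 4·y_labor = 28.5.
This yields shadow prices y_flour = 5.5, y_labor = 3.
Reduced cost of baguettes: c₃ − yᵀa₃ = 16 − (5.5·2 + 3·2) = 16 − 17 = -1.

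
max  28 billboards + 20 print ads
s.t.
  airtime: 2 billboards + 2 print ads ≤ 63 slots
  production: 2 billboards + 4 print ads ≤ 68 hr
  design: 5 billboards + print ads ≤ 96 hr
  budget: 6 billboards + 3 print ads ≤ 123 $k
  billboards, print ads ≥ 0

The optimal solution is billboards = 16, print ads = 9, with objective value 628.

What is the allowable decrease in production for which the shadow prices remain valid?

14

Binding constraints: production, budget. The basis is B = [[2,4],[6,3]] with det -18.
Per unit decrease in production, x* moves by d = (0.1667, -0.3333).
The basis stays optimal until design becomes binding; allowable decrease = 14 hr.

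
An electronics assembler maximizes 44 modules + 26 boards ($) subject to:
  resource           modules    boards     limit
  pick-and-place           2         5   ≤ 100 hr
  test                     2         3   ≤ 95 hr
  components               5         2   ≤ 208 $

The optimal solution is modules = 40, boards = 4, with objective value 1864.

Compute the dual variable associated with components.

8

Binding: pick-and-place and components. Non-binding: test (3 unused).
By complementary slackness, y = 0 for the non-binding constraint.
Dual feasibility on the basic columns requires 2·y_pick-and-place + 5·y_components = 44, 5·y_pick-and-place + 2·y_components = 26.
Solving: y_pick-and-place = 2, y_components = 8.
Shadow price of components = 8.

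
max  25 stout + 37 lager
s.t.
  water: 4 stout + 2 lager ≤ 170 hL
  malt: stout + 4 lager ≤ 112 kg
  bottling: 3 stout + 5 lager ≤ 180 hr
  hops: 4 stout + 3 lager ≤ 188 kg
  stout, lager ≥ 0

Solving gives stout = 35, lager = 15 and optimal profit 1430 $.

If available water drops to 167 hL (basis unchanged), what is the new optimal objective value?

Binding: water and bottling. Non-binding: malt (17 unused), hops (3 unused).
Since malt, hops are not tight, their duals are 0.
Dual feasibility on the basic columns requires 4·y_water + 3·y_bottling = 25, 2·y_water + 5·y_bottling = 37.
Solving: y_water = 1, y_bottling = 7.
Δz = y_water·Δb = 1 × (-3) = -3, so new z* = 1430 − 3 = 1427.

1427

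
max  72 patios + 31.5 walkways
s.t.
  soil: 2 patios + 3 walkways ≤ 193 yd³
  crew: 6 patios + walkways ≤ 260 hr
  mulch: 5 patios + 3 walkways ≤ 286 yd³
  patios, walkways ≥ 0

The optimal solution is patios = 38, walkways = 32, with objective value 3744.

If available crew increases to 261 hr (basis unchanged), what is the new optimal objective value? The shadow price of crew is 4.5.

3748.5

Δb = 1, so new z* = 3744 + (4.5)·(1) = 3744 + 4.5 = 3748.5.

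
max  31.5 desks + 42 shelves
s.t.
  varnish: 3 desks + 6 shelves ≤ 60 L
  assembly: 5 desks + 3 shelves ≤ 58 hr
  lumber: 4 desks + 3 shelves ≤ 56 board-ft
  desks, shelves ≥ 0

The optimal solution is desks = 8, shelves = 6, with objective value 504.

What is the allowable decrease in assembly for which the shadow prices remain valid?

Binding constraints: varnish, assembly. The basis is B = [[3,6],[5,3]] with det -21.
Per unit decrease in assembly, x* moves by d = (-0.2857, 0.1429).
The basis stays optimal until desks reaches 0; allowable decrease = 28 hr.

28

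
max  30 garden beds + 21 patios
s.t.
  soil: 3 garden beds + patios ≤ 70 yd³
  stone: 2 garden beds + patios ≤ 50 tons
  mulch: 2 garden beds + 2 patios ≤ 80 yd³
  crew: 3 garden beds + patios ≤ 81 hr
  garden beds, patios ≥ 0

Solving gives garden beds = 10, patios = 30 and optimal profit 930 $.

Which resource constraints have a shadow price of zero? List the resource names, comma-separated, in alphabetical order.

soil: 60/70 (slack 10)
stone: 50/50 (binding)
mulch: 80/80 (binding)
crew: 60/81 (slack 21)
By complementary slackness, a constraint with positive slack has shadow price 0 → crew, soil.

crew, soil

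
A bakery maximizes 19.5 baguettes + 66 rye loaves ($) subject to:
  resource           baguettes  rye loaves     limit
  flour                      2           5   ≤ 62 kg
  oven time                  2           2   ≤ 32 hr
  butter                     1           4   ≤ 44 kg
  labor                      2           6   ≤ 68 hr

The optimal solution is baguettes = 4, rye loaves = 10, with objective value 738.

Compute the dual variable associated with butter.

7.5

Check each constraint at x*: flour 58/62 (slack 4); oven time 28/32 (slack 4); butter 44/44 (tight); labor 68/68 (tight).
By complementary slackness, y = 0 for the non-binding constraints.
The binding rows give the dual system: 1·y_butter + 2·y_labor = 19.5 and 4·y_butter + 6·y_labor = 66.
This yields shadow prices y_butter = 7.5, y_labor = 6.
Shadow price of butter = 7.5.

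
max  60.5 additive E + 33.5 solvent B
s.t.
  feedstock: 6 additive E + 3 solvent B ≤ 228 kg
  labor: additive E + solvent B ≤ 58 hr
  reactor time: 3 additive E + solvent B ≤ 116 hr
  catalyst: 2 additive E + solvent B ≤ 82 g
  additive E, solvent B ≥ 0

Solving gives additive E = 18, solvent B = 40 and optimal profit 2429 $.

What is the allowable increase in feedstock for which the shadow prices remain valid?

Binding constraints: feedstock, labor. The basis is B = [[6,3],[1,1]] with det 3.
Per unit increase in feedstock, x* moves by d = (0.3333, -0.3333).
The basis stays optimal until catalyst becomes binding; allowable increase = 18 kg.

18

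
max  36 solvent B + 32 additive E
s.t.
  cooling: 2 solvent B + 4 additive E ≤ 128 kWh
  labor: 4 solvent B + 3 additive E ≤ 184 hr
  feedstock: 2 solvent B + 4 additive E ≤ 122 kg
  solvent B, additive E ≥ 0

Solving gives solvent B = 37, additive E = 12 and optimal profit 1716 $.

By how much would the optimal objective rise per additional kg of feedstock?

2

Binding: labor and feedstock. Non-binding: cooling (6 unused).
Slack constraints have shadow price 0 (complementary slackness).
Dual feasibility on the basic columns requires 4·y_labor + 2·y_feedstock = 36, 3·y_labor + 4·y_feedstock = 32.
→ y_labor = 8 and y_feedstock = 2.
Shadow price of feedstock = 2.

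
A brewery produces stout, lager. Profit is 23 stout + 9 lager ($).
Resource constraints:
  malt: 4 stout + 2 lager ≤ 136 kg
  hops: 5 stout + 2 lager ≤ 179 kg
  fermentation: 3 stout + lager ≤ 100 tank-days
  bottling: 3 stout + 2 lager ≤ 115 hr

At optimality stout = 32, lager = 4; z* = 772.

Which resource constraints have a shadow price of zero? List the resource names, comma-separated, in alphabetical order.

malt: 136/136 (binding)
hops: 168/179 (slack 11)
fermentation: 100/100 (binding)
bottling: 104/115 (slack 11)
By complementary slackness, a constraint with positive slack has shadow price 0 → bottling, hops.

bottling, hops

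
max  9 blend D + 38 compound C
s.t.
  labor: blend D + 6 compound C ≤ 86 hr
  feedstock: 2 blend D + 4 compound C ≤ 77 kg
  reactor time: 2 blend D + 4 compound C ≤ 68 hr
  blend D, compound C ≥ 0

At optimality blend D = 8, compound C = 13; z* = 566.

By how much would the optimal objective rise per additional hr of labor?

Binding: labor and reactor time. Non-binding: feedstock (9 unused).
Since feedstock is not tight, its dual is 0.
The binding rows give the dual system: 1·y_labor + 2·y_reactor time = 9 and 6·y_labor + 4·y_reactor time = 38.
Solving: y_labor = 5, y_reactor time = 2.
Shadow price of labor = 5.

5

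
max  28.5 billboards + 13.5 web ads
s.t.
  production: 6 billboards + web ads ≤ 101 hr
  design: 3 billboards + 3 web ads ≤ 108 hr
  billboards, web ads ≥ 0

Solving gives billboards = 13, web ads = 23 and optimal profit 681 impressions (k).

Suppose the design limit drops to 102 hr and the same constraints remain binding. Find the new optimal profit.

660

Check each constraint at x*: production 101/101 (tight); design 108/108 (tight).
The binding rows give the dual system: 6·y_production + 3·y_design = 28.5 and 1·y_production + 3·y_design = 13.5.
→ y_production = 3 and y_design = 3.5.
Δz = y_design·Δb = 3.5 × (-6) = -21, so new z* = 681 − 21 = 660.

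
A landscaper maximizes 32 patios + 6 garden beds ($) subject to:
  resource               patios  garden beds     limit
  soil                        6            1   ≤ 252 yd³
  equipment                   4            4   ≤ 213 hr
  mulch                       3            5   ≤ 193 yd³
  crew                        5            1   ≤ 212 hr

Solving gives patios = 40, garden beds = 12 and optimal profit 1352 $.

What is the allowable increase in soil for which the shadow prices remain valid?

2.4

Binding constraints: soil, crew. The basis is B = [[6,1],[5,1]] with det 1.
Per unit increase in soil, x* moves by d = (1, -5).
The basis stays optimal until garden beds reaches 0; allowable increase = 2.4 yd³.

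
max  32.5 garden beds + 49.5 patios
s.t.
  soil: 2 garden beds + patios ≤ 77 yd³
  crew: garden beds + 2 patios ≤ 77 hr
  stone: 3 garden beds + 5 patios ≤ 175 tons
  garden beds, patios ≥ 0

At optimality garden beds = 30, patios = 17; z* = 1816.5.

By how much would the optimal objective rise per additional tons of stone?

Check each constraint at x*: soil 77/77 (tight); crew 64/77 (slack 13); stone 175/175 (tight).
By complementary slackness, y = 0 for the non-binding constraint.
The binding rows give the dual system: 2·y_soil + 3·y_stone = 32.5 and 1·y_soil + 5·y_stone = 49.5.
This yields shadow prices y_soil = 2, y_stone = 9.5.
Shadow price of stone = 9.5.

9.5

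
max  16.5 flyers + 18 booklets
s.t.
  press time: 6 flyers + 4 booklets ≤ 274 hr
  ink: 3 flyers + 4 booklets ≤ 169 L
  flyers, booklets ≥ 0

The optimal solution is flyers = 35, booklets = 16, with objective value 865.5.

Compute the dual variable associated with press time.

1

Both press time and ink are binding at x*.
The binding rows give the dual system: 6·y_press time + 3·y_ink = 16.5 and 4·y_press time + 4·y_ink = 18.
→ y_press time = 1 and y_ink = 3.5.
Shadow price of press time = 1.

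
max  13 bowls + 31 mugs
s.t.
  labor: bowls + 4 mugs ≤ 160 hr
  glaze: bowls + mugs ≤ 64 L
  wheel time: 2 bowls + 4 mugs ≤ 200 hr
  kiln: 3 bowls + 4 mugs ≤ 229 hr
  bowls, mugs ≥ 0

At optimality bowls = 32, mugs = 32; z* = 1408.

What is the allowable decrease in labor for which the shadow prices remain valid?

Binding constraints: labor, glaze. The basis is B = [[1,4],[1,1]] with det -3.
Per unit decrease in labor, x* moves by d = (0.3333, -0.3333).
The basis stays optimal until mugs reaches 0; allowable decrease = 96 hr.

96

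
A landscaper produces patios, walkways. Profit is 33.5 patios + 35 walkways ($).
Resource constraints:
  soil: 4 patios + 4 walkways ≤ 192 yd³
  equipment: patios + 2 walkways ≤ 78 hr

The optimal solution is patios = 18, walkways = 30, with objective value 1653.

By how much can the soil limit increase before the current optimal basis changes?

120

Binding constraints: soil, equipment. The basis is B = [[4,4],[1,2]] with det 4.
Per unit increase in soil, x* moves by d = (0.5, -0.25).
The basis stays optimal until walkways reaches 0; allowable increase = 120 yd³.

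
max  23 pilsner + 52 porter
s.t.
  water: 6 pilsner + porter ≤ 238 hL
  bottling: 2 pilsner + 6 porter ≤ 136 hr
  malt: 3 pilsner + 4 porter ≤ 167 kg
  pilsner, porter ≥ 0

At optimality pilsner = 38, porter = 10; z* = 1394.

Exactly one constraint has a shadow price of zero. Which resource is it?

malt

water: 238/238 (binding)
bottling: 136/136 (binding)
malt: 154/167 (slack 13)
By complementary slackness, a constraint with positive slack has shadow price 0 → malt.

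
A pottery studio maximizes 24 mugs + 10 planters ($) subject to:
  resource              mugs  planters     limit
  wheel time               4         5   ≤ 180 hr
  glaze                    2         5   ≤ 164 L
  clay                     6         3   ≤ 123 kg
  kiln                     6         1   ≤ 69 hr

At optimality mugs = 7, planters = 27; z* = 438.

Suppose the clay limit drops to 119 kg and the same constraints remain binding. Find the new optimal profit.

Binding: clay and kiln. Non-binding: wheel time (17 unused), glaze (15 unused).
Slack constraints have shadow price 0 (complementary slackness).
Dual feasibility on the basic columns requires 6·y_clay + 6·y_kiln = 24, 3·y_clay + 1·y_kiln = 10.
→ y_clay = 3 and y_kiln = 1.
Δz = y_clay·Δb = 3 × (-4) = -12, so new z* = 438 − 12 = 426.

426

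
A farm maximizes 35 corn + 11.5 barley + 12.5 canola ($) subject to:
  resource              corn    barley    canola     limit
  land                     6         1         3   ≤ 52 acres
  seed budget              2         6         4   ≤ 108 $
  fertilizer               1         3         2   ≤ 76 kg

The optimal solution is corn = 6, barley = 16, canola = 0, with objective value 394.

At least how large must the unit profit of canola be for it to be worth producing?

20.5

Binding: land and seed budget. Non-binding: fertilizer (22 unused).
By complementary slackness, y = 0 for the non-binding constraint.
The binding rows give the dual system: 6·y_land + 2·y_seed budget = 35 and 1·y_land + 6·y_seed budget = 11.5.
→ y_land = 5.5 and y_seed budget = 1.
canola enters the basis when its profit ≥ yᵀa₃ = 5.5·3 + 1·4 = 20.5.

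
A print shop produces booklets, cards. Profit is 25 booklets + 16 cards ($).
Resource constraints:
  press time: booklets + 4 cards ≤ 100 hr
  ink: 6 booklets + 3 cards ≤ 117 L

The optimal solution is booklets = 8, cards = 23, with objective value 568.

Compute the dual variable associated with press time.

Both press time and ink are binding at x*.
The binding rows give the dual system: 1·y_press time + 6·y_ink = 25 and 4·y_press time + 3·y_ink = 16.
This yields shadow prices y_press time = 1, y_ink = 4.
Shadow price of press time = 1.

1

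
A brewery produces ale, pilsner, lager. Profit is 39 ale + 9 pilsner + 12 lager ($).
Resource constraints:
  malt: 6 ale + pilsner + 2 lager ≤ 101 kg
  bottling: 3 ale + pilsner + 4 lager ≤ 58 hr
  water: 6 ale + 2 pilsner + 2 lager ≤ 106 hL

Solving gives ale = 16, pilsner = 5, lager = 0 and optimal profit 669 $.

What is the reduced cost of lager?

At the optimum: malt uses 101 of 101 (binding); bottling uses 53 of 58 (slack = 5); water uses 106 of 106 (binding).
By complementary slackness, y = 0 for the non-binding constraint.
The binding rows give the dual system: 6·y_malt + 6·y_water = 39 and 1·y_malt + 2·y_water = 9.
Solving: y_malt = 4, y_water = 2.5.
Reduced cost of lager: c₃ − yᵀa₃ = 12 − (4·2 + 2.5·2) = 12 − 13 = -1.

-1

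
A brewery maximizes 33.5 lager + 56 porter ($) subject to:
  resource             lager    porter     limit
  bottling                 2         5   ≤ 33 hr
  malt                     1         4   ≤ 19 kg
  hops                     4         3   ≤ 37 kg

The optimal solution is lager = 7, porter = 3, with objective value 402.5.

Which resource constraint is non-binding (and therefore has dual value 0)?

bottling

bottling: 29/33 (slack 4)
malt: 19/19 (binding)
hops: 37/37 (binding)
By complementary slackness, a constraint with positive slack has shadow price 0 → bottling.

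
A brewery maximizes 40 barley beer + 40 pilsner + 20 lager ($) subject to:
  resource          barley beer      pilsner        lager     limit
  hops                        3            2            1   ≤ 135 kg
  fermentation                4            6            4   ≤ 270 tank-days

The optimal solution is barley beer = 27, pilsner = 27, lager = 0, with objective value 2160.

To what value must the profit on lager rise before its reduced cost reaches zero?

24

At the optimum: hops uses 135 of 135 (binding); fermentation uses 270 of 270 (binding).
From A_Bᵀ y = c: 3·y_hops + 4·y_fermentation = 40; 2·y_hops + 6·y_fermentation = 40.
→ y_hops = 8 and y_fermentation = 4.
lager enters the basis when its profit ≥ yᵀa₃ = 8·1 + 4·4 = 24.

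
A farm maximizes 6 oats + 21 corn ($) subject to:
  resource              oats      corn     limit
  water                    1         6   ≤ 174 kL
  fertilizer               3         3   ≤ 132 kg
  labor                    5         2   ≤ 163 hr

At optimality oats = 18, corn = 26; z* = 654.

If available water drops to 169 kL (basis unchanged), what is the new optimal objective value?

Check each constraint at x*: water 174/174 (tight); fertilizer 132/132 (tight); labor 142/163 (slack 21).
Slack constraints have shadow price 0 (complementary slackness).
From A_Bᵀ y = c: 1·y_water + 3·y_fertilizer = 6; 6·y_water + 3·y_fertilizer = 21.
→ y_water = 3 and y_fertilizer = 1.
Δz = y_water·Δb = 3 × (-5) = -15, so new z* = 654 − 15 = 639.

639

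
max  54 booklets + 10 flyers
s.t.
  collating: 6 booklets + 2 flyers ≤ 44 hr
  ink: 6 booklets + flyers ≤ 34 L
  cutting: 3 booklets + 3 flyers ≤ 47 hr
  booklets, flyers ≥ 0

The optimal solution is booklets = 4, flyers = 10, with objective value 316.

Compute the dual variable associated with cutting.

0

Check each constraint at x*: collating 44/44 (tight); ink 34/34 (tight); cutting 42/47 (slack 5).
Slack constraints have shadow price 0 (complementary slackness).
The binding rows give the dual system: 6·y_collating + 6·y_ink = 54 and 2·y_collating + 1·y_ink = 10.
→ y_collating = 1 and y_ink = 8.
Shadow price of cutting = 0.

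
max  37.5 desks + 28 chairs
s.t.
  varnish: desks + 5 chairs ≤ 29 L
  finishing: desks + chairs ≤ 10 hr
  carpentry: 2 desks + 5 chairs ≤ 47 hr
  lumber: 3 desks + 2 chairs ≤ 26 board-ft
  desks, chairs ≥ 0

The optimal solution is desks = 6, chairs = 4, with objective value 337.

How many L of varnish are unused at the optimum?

3

varnish used = 1·6 + 5·4 = 26; slack = 29 − 26 = 3.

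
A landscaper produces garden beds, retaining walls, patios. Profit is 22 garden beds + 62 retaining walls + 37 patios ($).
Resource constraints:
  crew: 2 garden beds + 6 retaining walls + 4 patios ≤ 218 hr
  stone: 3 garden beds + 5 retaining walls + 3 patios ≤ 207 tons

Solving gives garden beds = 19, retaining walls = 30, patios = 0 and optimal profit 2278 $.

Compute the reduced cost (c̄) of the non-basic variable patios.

Check each constraint at x*: crew 218/218 (tight); stone 207/207 (tight).
From A_Bᵀ y = c: 2·y_crew + 3·y_stone = 22; 6·y_crew + 5·y_stone = 62.
→ y_crew = 9.5 and y_stone = 1.
Reduced cost of patios: c₃ − yᵀa₃ = 37 − (9.5·4 + 1·3) = 37 − 41 = -4.

-4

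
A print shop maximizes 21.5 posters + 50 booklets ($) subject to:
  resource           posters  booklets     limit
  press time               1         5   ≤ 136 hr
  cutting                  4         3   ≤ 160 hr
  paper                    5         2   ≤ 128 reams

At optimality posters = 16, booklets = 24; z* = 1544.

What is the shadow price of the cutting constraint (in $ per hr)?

Binding: press time and paper. Non-binding: cutting (24 unused).
Slack constraints have shadow price 0 (complementary slackness).
From A_Bᵀ y = c: 1·y_press time + 5·y_paper = 21.5; 5·y_press time + 2·y_paper = 50.
Solving: y_press time = 9, y_paper = 2.5.
Shadow price of cutting = 0.

0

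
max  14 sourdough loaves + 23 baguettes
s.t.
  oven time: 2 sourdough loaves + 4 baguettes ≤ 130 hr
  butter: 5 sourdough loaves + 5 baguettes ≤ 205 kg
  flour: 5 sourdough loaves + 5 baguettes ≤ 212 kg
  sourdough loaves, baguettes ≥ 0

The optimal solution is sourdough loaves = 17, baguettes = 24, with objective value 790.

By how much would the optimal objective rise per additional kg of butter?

At the optimum: oven time uses 130 of 130 (binding); butter uses 205 of 205 (binding); flour uses 205 of 212 (slack = 7).
By complementary slackness, y = 0 for the non-binding constraint.
From A_Bᵀ y = c: 2·y_oven time + 5·y_butter = 14; 4·y_oven time + 5·y_butter = 23.
Solving: y_oven time = 4.5, y_butter = 1.
Shadow price of butter = 1.

1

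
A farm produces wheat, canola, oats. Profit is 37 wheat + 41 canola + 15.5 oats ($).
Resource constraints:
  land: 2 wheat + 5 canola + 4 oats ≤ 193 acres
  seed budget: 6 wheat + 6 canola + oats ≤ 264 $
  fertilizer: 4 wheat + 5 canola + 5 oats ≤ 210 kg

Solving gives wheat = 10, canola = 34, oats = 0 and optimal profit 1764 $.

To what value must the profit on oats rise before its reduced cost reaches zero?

At the optimum: land uses 190 of 193 (slack = 3); seed budget uses 264 of 264 (binding); fertilizer uses 210 of 210 (binding).
By complementary slackness, y = 0 for the non-binding constraint.
Dual feasibility on the basic columns requires 6·y_seed budget + 4·y_fertilizer = 37, 6·y_seed budget + 5·y_fertilizer = 41.
Solving: y_seed budget = 3.5, y_fertilizer = 4.
oats enters the basis when its profit ≥ yᵀa₃ = 3.5·1 + 4·5 = 23.5.

23.5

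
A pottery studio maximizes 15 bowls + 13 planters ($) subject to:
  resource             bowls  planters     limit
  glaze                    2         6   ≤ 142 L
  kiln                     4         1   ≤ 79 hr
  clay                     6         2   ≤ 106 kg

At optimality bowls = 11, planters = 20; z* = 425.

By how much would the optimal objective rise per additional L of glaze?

1.5

At the optimum: glaze uses 142 of 142 (binding); kiln uses 64 of 79 (slack = 15); clay uses 106 of 106 (binding).
Slack constraints have shadow price 0 (complementary slackness).
The binding rows give the dual system: 2·y_glaze + 6·y_clay = 15 and 6·y_glaze + 2·y_clay = 13.
Solving: y_glaze = 1.5, y_clay = 2.
Shadow price of glaze = 1.5.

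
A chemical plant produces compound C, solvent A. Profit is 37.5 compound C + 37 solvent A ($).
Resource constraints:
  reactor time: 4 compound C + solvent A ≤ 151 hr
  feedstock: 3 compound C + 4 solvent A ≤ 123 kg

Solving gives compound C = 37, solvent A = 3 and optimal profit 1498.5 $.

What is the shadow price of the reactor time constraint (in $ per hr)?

3

Both reactor time and feedstock are binding at x*.
The binding rows give the dual system: 4·y_reactor time + 3·y_feedstock = 37.5 and 1·y_reactor time + 4·y_feedstock = 37.
→ y_reactor time = 3 and y_feedstock = 8.5.
Shadow price of reactor time = 3.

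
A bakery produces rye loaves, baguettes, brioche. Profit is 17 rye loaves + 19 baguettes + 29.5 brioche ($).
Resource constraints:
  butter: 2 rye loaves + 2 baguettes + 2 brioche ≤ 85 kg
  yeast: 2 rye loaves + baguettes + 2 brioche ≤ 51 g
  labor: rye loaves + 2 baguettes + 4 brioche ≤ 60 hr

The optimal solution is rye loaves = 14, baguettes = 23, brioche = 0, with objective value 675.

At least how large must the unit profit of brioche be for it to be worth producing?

At the optimum: butter uses 74 of 85 (slack = 11); yeast uses 51 of 51 (binding); labor uses 60 of 60 (binding).
Since butter is not tight, its dual is 0.
The binding rows give the dual system: 2·y_yeast + 1·y_labor = 17 and 1·y_yeast + 2·y_labor = 19.
This yields shadow prices y_yeast = 5, y_labor = 7.
brioche enters the basis when its profit ≥ yᵀa₃ = 5·2 + 7·4 = 38.

38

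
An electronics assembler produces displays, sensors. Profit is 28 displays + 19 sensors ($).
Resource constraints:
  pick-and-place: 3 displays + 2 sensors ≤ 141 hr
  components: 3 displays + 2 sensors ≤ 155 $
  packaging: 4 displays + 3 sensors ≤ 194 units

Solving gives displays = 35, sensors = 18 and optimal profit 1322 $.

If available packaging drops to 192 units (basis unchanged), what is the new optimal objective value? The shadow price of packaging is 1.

1320

Δb = -2, so new z* = 1322 + (1)·(-2) = 1322 − 2 = 1320.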